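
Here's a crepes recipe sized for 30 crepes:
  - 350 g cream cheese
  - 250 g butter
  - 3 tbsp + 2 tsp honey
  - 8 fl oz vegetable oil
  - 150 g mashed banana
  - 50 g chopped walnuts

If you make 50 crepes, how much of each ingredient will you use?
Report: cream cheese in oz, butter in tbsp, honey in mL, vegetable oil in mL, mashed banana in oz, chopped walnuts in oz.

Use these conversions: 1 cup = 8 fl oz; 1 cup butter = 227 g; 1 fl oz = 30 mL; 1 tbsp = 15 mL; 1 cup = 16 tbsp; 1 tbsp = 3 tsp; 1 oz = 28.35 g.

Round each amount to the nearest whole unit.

cream cheese: 21 oz; butter: 29 tbsp; honey: 92 mL; vegetable oil: 400 mL; mashed banana: 9 oz; chopped walnuts: 3 oz

Scaling factor: 50/30 = 5/3.
cream cheese: 350 g × 5/3 ÷ 28.35 g/oz ≈ 21 oz
butter: 250 g × 5/3 ÷ 227 g/cup × 16 tbsp/cup ≈ 29 tbsp
honey: (3 tbsp + 2 tsp = 11/3 tbsp) × 5/3 × 15 mL/tbsp ≈ 92 mL
vegetable oil: 8 fl oz × 5/3 × 30 mL/fl oz = 400 mL
mashed banana: 150 g × 5/3 ÷ 28.35 g/oz ≈ 9 oz
chopped walnuts: 50 g × 5/3 ÷ 28.35 g/oz ≈ 3 oz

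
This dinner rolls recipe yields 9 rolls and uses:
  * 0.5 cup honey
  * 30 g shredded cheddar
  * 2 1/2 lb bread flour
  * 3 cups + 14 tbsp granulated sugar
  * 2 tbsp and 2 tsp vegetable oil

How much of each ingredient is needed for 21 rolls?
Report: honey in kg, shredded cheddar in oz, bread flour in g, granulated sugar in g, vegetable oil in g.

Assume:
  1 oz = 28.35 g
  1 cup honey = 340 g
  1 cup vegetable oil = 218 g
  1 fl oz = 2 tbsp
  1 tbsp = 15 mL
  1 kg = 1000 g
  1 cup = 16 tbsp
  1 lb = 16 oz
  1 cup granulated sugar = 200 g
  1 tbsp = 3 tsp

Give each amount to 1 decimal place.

honey: 0.4 kg; shredded cheddar: 2.5 oz; bread flour: 2646.0 g; granulated sugar: 1808.3 g; vegetable oil: 84.8 g

Scaling factor: 21/9 = 7/3.
honey: 0.5 cup × 7/3 × 340 g/cup ÷ 1000 g/kg ≈ 0.4 kg
shredded cheddar: 30 g × 7/3 ÷ 28.35 g/oz ≈ 2.5 oz
bread flour: 2.5 lb × 7/3 × 16 oz/lb × 28.35 g/oz = 2646.0 g
granulated sugar: (3 cup + 14 tbsp = 3.875 cup) × 7/3 × 200 g/cup ≈ 1808.3 g
vegetable oil: (2 tbsp + 2 tsp = 8/3 tbsp) × 7/3 ÷ 16 tbsp/cup × 218 g/cup ≈ 84.8 g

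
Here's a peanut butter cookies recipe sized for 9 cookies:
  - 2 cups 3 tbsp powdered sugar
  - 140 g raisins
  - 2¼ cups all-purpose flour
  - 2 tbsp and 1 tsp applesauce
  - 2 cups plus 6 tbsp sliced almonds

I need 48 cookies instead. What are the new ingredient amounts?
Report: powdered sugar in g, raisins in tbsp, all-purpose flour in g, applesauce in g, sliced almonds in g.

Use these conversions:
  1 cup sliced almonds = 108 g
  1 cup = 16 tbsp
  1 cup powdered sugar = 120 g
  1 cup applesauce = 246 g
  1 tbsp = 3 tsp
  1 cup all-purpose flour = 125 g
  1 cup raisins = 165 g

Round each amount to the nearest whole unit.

powdered sugar: 1400 g; raisins: 72 tbsp; all-purpose flour: 1500 g; applesauce: 191 g; sliced almonds: 1368 g

Scaling factor: 48/9 = 16/3.
powdered sugar: (2 cup + 3 tbsp = 2.1875 cup) × 16/3 × 120 g/cup = 1400 g
raisins: 140 g × 16/3 ÷ 165 g/cup × 16 tbsp/cup ≈ 72 tbsp
all-purpose flour: 2.25 cup × 16/3 × 125 g/cup = 1500 g
applesauce: (2 tbsp + 1 tsp = 7/3 tbsp) × 16/3 ÷ 16 tbsp/cup × 246 g/cup ≈ 191 g
sliced almonds: (2 cup + 6 tbsp = 2.375 cup) × 16/3 × 108 g/cup = 1368 g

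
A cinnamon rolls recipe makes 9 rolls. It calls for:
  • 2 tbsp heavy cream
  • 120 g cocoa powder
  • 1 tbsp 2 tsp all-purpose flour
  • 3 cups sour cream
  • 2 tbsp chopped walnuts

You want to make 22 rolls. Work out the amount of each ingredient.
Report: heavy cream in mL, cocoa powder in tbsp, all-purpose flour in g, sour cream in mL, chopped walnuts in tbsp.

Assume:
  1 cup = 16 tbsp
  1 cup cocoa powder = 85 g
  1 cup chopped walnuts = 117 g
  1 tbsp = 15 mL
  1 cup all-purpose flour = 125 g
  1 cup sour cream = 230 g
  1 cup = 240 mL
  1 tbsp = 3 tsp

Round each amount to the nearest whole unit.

heavy cream: 73 mL; cocoa powder: 55 tbsp; all-purpose flour: 32 g; sour cream: 1760 mL; chopped walnuts: 5 tbsp

Scaling factor: 22/9.
heavy cream: 2 tbsp × 22/9 × 15 mL/tbsp ≈ 73 mL
cocoa powder: 120 g × 22/9 ÷ 85 g/cup × 16 tbsp/cup ≈ 55 tbsp
all-purpose flour: (1 tbsp + 2 tsp = 5/3 tbsp) × 22/9 ÷ 16 tbsp/cup × 125 g/cup ≈ 32 g
sour cream: 3 cup × 22/9 × 240 mL/cup = 1760 mL
chopped walnuts: 2 tbsp × 22/9 ≈ 5 tbsp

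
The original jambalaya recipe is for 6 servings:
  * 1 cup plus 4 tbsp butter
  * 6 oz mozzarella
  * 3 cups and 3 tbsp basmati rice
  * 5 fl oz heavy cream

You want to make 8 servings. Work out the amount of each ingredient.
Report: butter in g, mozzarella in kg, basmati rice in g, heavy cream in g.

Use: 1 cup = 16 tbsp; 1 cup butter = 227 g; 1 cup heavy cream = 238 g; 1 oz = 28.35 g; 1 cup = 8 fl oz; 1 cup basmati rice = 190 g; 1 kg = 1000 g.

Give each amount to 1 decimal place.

Scaling factor: 8/6 = 4/3.
butter: (1 cup + 4 tbsp = 1.25 cup) × 4/3 × 227 g/cup ≈ 378.3 g
mozzarella: 6 oz × 4/3 × 28.35 g/oz ÷ 1000 g/kg ≈ 0.2 kg
basmati rice: (3 cup + 3 tbsp = 3.1875 cup) × 4/3 × 190 g/cup = 807.5 g
heavy cream: 5 fl oz × 4/3 ÷ 8 fl oz/cup × 238 g/cup ≈ 198.3 g

butter: 378.3 g; mozzarella: 0.2 kg; basmati rice: 807.5 g; heavy cream: 198.3 g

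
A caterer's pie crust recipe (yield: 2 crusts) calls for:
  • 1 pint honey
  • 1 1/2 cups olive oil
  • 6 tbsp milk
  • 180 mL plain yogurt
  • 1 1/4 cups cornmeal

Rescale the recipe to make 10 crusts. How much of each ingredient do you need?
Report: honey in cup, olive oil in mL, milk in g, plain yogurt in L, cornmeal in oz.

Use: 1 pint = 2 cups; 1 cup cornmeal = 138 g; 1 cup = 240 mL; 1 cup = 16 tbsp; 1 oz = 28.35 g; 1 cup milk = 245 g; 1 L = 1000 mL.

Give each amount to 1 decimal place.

Scaling factor: 10/2 = 5.
honey: 1 pint × 5 × 2 cup/pint = 10.0 cup
olive oil: 1.5 cup × 5 × 240 mL/cup = 1800.0 mL
milk: 6 tbsp × 5 ÷ 16 tbsp/cup × 245 g/cup ≈ 459.4 g
plain yogurt: 180 mL × 5 ÷ 1000 mL/L = 0.9 L
cornmeal: 1.25 cup × 5 × 138 g/cup ÷ 28.35 g/oz ≈ 30.4 oz

honey: 10.0 cup; olive oil: 1800.0 mL; milk: 459.4 g; plain yogurt: 0.9 L; cornmeal: 30.4 oz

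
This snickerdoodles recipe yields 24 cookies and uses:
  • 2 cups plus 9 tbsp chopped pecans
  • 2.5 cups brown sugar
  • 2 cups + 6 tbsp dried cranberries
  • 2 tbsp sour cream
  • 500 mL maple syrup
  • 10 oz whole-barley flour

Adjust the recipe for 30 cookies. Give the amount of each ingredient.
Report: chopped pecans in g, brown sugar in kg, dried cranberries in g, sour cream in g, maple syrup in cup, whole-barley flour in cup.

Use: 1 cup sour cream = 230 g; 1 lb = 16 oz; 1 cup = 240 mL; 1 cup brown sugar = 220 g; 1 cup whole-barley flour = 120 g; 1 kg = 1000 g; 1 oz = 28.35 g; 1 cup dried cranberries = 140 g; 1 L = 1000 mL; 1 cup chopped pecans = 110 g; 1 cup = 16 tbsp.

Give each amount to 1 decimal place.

Scaling factor: 30/24 = 5/4 = 1.25.
chopped pecans: (2 cup + 9 tbsp = 2.5625 cup) × 5/4 × 110 g/cup ≈ 352.3 g
brown sugar: 2.5 cup × 5/4 × 220 g/cup ÷ 1000 g/kg ≈ 0.7 kg
dried cranberries: (2 cup + 6 tbsp = 2.375 cup) × 5/4 × 140 g/cup ≈ 415.6 g
sour cream: 2 tbsp × 5/4 ÷ 16 tbsp/cup × 230 g/cup ≈ 35.9 g
maple syrup: 500 mL × 5/4 ÷ 240 mL/cup ≈ 2.6 cup
whole-barley flour: 10 oz × 5/4 × 28.35 g/oz ÷ 120 g/cup ≈ 3.0 cup

chopped pecans: 352.3 g; brown sugar: 0.7 kg; dried cranberries: 415.6 g; sour cream: 35.9 g; maple syrup: 2.6 cup; whole-barley flour: 3.0 cup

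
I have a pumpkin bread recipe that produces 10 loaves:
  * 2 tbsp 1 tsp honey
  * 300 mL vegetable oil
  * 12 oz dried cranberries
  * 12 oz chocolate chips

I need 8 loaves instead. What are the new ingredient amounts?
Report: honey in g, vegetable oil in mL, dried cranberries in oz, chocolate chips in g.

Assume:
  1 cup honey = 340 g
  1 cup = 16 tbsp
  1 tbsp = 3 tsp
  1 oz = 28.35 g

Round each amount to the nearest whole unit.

Scaling factor: 8/10 = 4/5 = 0.8.
honey: (2 tbsp + 1 tsp = 7/3 tbsp) × 4/5 ÷ 16 tbsp/cup × 340 g/cup ≈ 40 g
vegetable oil: 300 mL × 4/5 = 240 mL
dried cranberries: 12 oz × 4/5 ≈ 10 oz
chocolate chips: 12 oz × 4/5 × 28.35 g/oz ≈ 272 g

honey: 40 g; vegetable oil: 240 mL; dried cranberries: 10 oz; chocolate chips: 272 g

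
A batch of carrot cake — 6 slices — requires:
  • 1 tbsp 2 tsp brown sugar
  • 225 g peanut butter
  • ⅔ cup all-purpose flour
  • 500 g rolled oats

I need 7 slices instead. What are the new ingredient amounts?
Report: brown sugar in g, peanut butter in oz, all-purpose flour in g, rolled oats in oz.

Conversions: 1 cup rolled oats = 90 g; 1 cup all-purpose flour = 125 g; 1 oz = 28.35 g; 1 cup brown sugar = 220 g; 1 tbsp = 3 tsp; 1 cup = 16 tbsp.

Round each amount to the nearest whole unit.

Scaling factor: 7/6.
brown sugar: (1 tbsp + 2 tsp = 5/3 tbsp) × 7/6 ÷ 16 tbsp/cup × 220 g/cup ≈ 27 g
peanut butter: 225 g × 7/6 ÷ 28.35 g/oz ≈ 9 oz
all-purpose flour: 2/3 cup × 7/6 × 125 g/cup ≈ 97 g
rolled oats: 500 g × 7/6 ÷ 28.35 g/oz ≈ 21 oz

brown sugar: 27 g; peanut butter: 9 oz; all-purpose flour: 97 g; rolled oats: 21 oz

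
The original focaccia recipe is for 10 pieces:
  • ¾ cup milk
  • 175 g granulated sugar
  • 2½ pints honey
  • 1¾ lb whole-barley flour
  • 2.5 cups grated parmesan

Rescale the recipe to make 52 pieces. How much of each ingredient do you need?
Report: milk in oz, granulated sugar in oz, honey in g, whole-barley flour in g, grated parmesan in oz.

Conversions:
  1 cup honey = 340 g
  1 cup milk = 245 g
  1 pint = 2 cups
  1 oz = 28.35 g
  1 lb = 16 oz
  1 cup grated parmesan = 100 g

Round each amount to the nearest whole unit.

milk: 34 oz; granulated sugar: 32 oz; honey: 8840 g; whole-barley flour: 4128 g; grated parmesan: 46 oz

Scaling factor: 52/10 = 26/5 = 5.2.
milk: 0.75 cup × 26/5 × 245 g/cup ÷ 28.35 g/oz ≈ 34 oz
granulated sugar: 175 g × 26/5 ÷ 28.35 g/oz ≈ 32 oz
honey: 2.5 pint × 26/5 × 2 cup/pint × 340 g/cup = 8840 g
whole-barley flour: 1.75 lb × 26/5 × 16 oz/lb × 28.35 g/oz ≈ 4128 g
grated parmesan: 2.5 cup × 26/5 × 100 g/cup ÷ 28.35 g/oz ≈ 46 oz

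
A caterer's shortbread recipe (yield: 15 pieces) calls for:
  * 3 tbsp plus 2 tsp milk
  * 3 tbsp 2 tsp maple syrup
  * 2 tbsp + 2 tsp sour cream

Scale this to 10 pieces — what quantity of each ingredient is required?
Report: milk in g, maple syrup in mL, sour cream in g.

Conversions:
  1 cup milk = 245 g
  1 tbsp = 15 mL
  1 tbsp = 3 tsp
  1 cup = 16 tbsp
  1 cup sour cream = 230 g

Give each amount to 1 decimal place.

Scaling factor: 10/15 = 2/3.
milk: (3 tbsp + 2 tsp = 11/3 tbsp) × 2/3 ÷ 16 tbsp/cup × 245 g/cup ≈ 37.4 g
maple syrup: (3 tbsp + 2 tsp = 11/3 tbsp) × 2/3 × 15 mL/tbsp ≈ 36.7 mL
sour cream: (2 tbsp + 2 tsp = 8/3 tbsp) × 2/3 ÷ 16 tbsp/cup × 230 g/cup ≈ 25.6 g

milk: 37.4 g; maple syrup: 36.7 mL; sour cream: 25.6 g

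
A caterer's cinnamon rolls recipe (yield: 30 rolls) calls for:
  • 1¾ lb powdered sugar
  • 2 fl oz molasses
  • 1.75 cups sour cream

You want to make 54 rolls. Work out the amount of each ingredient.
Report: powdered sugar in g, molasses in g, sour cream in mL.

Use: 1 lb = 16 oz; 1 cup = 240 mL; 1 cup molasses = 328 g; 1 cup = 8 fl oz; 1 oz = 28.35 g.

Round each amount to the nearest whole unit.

powdered sugar: 1429 g; molasses: 148 g; sour cream: 756 mL

Scaling factor: 54/30 = 9/5 = 1.8.
powdered sugar: 1.75 lb × 9/5 × 16 oz/lb × 28.35 g/oz ≈ 1429 g
molasses: 2 fl oz × 9/5 ÷ 8 fl oz/cup × 328 g/cup ≈ 148 g
sour cream: 1.75 cup × 9/5 × 240 mL/cup = 756 mL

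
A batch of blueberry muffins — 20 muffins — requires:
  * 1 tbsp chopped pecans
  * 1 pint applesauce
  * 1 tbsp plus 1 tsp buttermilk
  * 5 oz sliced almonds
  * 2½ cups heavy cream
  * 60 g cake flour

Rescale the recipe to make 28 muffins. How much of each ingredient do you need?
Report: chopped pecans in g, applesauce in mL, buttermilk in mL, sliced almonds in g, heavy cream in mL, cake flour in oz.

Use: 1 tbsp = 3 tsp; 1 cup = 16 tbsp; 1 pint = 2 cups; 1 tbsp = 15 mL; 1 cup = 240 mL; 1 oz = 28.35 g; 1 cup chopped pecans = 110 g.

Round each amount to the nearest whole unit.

Scaling factor: 28/20 = 7/5 = 1.4.
chopped pecans: 1 tbsp × 7/5 ÷ 16 tbsp/cup × 110 g/cup ≈ 10 g
applesauce: 1 pint × 7/5 × 2 cup/pint × 240 mL/cup = 672 mL
buttermilk: (1 tbsp + 1 tsp = 4/3 tbsp) × 7/5 × 15 mL/tbsp = 28 mL
sliced almonds: 5 oz × 7/5 × 28.35 g/oz ≈ 198 g
heavy cream: 2.5 cup × 7/5 × 240 mL/cup = 840 mL
cake flour: 60 g × 7/5 ÷ 28.35 g/oz ≈ 3 oz

chopped pecans: 10 g; applesauce: 672 mL; buttermilk: 28 mL; sliced almonds: 198 g; heavy cream: 840 mL; cake flour: 3 oz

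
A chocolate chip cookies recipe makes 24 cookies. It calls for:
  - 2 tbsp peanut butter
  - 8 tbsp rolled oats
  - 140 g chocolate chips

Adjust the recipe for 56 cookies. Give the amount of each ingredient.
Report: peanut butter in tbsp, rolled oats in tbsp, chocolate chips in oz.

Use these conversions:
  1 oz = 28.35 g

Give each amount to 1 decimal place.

peanut butter: 4.7 tbsp; rolled oats: 18.7 tbsp; chocolate chips: 11.5 oz

Scaling factor: 56/24 = 7/3.
peanut butter: 2 tbsp × 7/3 ≈ 4.7 tbsp
rolled oats: 8 tbsp × 7/3 ≈ 18.7 tbsp
chocolate chips: 140 g × 7/3 ÷ 28.35 g/oz ≈ 11.5 oz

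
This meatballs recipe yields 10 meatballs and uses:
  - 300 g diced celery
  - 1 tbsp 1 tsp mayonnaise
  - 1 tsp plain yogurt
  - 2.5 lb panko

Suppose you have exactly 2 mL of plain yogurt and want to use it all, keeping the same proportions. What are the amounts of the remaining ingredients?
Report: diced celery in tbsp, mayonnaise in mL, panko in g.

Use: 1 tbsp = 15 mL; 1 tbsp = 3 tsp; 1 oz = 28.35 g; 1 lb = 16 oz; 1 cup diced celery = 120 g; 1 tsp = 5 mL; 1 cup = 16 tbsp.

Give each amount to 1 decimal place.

diced celery: 16.0 tbsp; mayonnaise: 8.0 mL; panko: 453.6 g

The original recipe has 5 mL of plain yogurt, so the scaling factor is 2 ÷ 5 = 2/5 = 0.4.
diced celery: 300 g × 2/5 ÷ 120 g/cup × 16 tbsp/cup = 16.0 tbsp
mayonnaise: (1 tbsp + 1 tsp = 4/3 tbsp) × 2/5 × 15 mL/tbsp = 8.0 mL
panko: 2.5 lb × 2/5 × 16 oz/lb × 28.35 g/oz = 453.6 g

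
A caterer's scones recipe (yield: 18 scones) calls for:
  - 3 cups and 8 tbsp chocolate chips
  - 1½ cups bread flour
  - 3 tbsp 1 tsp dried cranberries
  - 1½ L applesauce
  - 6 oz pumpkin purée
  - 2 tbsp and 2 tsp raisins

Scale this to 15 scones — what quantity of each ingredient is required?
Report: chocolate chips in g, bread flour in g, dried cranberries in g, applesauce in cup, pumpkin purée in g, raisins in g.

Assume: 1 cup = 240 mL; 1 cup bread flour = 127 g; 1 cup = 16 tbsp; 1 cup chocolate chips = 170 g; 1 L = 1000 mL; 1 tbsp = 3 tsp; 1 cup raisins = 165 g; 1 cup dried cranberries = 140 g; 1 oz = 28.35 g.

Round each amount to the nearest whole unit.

Scaling factor: 15/18 = 5/6.
chocolate chips: (3 cup + 8 tbsp = 3.5 cup) × 5/6 × 170 g/cup ≈ 496 g
bread flour: 1.5 cup × 5/6 × 127 g/cup ≈ 159 g
dried cranberries: (3 tbsp + 1 tsp = 10/3 tbsp) × 5/6 ÷ 16 tbsp/cup × 140 g/cup ≈ 24 g
applesauce: 1.5 L × 5/6 × 1000 mL/L ÷ 240 mL/cup ≈ 5 cup
pumpkin purée: 6 oz × 5/6 × 28.35 g/oz ≈ 142 g
raisins: (2 tbsp + 2 tsp = 8/3 tbsp) × 5/6 ÷ 16 tbsp/cup × 165 g/cup ≈ 23 g

chocolate chips: 496 g; bread flour: 159 g; dried cranberries: 24 g; applesauce: 5 cup; pumpkin purée: 142 g; raisins: 23 g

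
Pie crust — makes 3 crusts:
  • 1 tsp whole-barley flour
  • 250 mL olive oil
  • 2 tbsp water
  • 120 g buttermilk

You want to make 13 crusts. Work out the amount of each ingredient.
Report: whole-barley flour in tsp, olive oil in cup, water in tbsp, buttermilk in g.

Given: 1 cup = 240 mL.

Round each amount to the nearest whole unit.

Scaling factor: 13/3.
whole-barley flour: 1 tsp × 13/3 ≈ 4 tsp
olive oil: 250 mL × 13/3 ÷ 240 mL/cup ≈ 5 cup
water: 2 tbsp × 13/3 ≈ 9 tbsp
buttermilk: 120 g × 13/3 = 520 g

whole-barley flour: 4 tsp; olive oil: 5 cup; water: 9 tbsp; buttermilk: 520 g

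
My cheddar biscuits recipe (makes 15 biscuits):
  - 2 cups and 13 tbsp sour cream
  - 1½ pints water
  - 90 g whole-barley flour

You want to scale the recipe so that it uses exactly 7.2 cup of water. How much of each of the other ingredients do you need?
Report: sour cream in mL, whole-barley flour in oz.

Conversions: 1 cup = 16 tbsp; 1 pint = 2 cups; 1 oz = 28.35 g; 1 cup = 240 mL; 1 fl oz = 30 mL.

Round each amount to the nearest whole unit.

sour cream: 1620 mL; whole-barley flour: 8 oz

The original recipe has 3 cup of water, so the scaling factor is 7.2 ÷ 3 = 12/5 = 2.4.
sour cream: (2 cup + 13 tbsp = 2.8125 cup) × 12/5 × 240 mL/cup = 1620 mL
whole-barley flour: 90 g × 12/5 ÷ 28.35 g/oz ≈ 8 oz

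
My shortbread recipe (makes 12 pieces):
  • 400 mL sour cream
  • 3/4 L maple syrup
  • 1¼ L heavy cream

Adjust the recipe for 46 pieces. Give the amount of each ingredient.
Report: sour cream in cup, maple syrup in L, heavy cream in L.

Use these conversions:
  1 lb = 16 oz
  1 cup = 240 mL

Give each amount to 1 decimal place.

Scaling factor: 46/12 = 23/6.
sour cream: 400 mL × 23/6 ÷ 240 mL/cup ≈ 6.4 cup
maple syrup: 0.75 L × 23/6 ≈ 2.9 L
heavy cream: 1.25 L × 23/6 ≈ 4.8 L

sour cream: 6.4 cup; maple syrup: 2.9 L; heavy cream: 4.8 L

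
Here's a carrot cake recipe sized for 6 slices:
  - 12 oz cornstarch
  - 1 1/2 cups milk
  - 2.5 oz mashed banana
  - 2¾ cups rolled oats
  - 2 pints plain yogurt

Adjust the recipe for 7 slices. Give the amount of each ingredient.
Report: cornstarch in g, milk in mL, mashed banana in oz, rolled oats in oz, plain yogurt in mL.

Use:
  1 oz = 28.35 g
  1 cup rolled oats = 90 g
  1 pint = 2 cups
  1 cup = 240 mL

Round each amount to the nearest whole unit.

Scaling factor: 7/6.
cornstarch: 12 oz × 7/6 × 28.35 g/oz ≈ 397 g
milk: 1.5 cup × 7/6 × 240 mL/cup = 420 mL
mashed banana: 2.5 oz × 7/6 ≈ 3 oz
rolled oats: 2.75 cup × 7/6 × 90 g/cup ÷ 28.35 g/oz ≈ 10 oz
plain yogurt: 2 pint × 7/6 × 2 cup/pint × 240 mL/cup = 1120 mL

cornstarch: 397 g; milk: 420 mL; mashed banana: 3 oz; rolled oats: 10 oz; plain yogurt: 1120 mL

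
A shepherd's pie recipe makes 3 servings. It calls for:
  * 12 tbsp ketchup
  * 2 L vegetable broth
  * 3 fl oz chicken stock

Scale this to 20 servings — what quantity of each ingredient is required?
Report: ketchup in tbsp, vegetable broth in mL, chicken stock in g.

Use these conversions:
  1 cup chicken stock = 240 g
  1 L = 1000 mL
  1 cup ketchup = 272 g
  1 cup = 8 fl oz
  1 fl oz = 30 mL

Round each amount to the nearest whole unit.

Scaling factor: 20/3.
ketchup: 12 tbsp × 20/3 = 80 tbsp
vegetable broth: 2 L × 20/3 × 1000 mL/L ≈ 13333 mL
chicken stock: 3 fl oz × 20/3 ÷ 8 fl oz/cup × 240 g/cup = 600 g

ketchup: 80 tbsp; vegetable broth: 13333 mL; chicken stock: 600 g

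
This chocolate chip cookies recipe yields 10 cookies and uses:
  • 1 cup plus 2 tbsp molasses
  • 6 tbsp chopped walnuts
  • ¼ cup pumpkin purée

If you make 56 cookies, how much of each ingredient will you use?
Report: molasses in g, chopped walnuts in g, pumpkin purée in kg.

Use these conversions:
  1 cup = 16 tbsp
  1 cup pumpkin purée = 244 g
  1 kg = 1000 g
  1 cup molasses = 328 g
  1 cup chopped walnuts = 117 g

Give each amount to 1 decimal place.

Scaling factor: 56/10 = 28/5 = 5.6.
molasses: (1 cup + 2 tbsp = 1.125 cup) × 28/5 × 328 g/cup = 2066.4 g
chopped walnuts: 6 tbsp × 28/5 ÷ 16 tbsp/cup × 117 g/cup = 245.7 g
pumpkin purée: 0.25 cup × 28/5 × 244 g/cup ÷ 1000 g/kg ≈ 0.3 kg

molasses: 2066.4 g; chopped walnuts: 245.7 g; pumpkin purée: 0.3 kg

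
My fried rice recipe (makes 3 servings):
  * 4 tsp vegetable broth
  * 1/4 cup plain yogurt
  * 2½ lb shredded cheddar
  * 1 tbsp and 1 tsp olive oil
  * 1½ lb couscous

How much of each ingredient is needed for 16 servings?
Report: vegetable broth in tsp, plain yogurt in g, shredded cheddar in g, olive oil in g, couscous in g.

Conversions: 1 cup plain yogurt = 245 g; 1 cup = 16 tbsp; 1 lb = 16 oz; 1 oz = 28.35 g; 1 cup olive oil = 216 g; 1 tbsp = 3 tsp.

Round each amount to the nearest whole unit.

vegetable broth: 21 tsp; plain yogurt: 327 g; shredded cheddar: 6048 g; olive oil: 96 g; couscous: 3629 g

Scaling factor: 16/3.
vegetable broth: 4 tsp × 16/3 ≈ 21 tsp
plain yogurt: 0.25 cup × 16/3 × 245 g/cup ≈ 327 g
shredded cheddar: 2.5 lb × 16/3 × 16 oz/lb × 28.35 g/oz = 6048 g
olive oil: (1 tbsp + 1 tsp = 4/3 tbsp) × 16/3 ÷ 16 tbsp/cup × 216 g/cup = 96 g
couscous: 1.5 lb × 16/3 × 16 oz/lb × 28.35 g/oz ≈ 3629 g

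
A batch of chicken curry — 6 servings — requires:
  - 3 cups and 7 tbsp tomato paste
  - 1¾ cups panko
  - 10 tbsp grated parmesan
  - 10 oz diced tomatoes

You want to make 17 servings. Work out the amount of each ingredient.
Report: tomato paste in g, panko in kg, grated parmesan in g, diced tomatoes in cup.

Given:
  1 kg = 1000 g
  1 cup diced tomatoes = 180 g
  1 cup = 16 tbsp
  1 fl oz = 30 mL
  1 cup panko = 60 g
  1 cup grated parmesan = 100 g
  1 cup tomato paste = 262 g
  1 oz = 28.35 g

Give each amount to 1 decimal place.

Scaling factor: 17/6.
tomato paste: (3 cup + 7 tbsp = 3.4375 cup) × 17/6 × 262 g/cup ≈ 2551.8 g
panko: 1.75 cup × 17/6 × 60 g/cup ÷ 1000 g/kg ≈ 0.3 kg
grated parmesan: 10 tbsp × 17/6 ÷ 16 tbsp/cup × 100 g/cup ≈ 177.1 g
diced tomatoes: 10 oz × 17/6 × 28.35 g/oz ÷ 180 g/cup ≈ 4.5 cup

tomato paste: 2551.8 g; panko: 0.3 kg; grated parmesan: 177.1 g; diced tomatoes: 4.5 cup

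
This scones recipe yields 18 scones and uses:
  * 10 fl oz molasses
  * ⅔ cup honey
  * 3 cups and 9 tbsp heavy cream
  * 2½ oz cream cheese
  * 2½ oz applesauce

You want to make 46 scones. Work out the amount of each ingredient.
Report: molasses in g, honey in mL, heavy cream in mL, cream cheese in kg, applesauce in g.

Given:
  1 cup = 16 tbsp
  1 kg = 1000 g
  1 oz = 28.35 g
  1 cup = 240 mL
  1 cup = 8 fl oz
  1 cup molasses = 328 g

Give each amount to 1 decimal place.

Scaling factor: 46/18 = 23/9.
molasses: 10 fl oz × 23/9 ÷ 8 fl oz/cup × 328 g/cup ≈ 1047.8 g
honey: 2/3 cup × 23/9 × 240 mL/cup ≈ 408.9 mL
heavy cream: (3 cup + 9 tbsp = 3.5625 cup) × 23/9 × 240 mL/cup = 2185.0 mL
cream cheese: 2.5 oz × 23/9 × 28.35 g/oz ÷ 1000 g/kg ≈ 0.2 kg
applesauce: 2.5 oz × 23/9 × 28.35 g/oz ≈ 181.1 g

molasses: 1047.8 g; honey: 408.9 mL; heavy cream: 2185.0 mL; cream cheese: 0.2 kg; applesauce: 181.1 g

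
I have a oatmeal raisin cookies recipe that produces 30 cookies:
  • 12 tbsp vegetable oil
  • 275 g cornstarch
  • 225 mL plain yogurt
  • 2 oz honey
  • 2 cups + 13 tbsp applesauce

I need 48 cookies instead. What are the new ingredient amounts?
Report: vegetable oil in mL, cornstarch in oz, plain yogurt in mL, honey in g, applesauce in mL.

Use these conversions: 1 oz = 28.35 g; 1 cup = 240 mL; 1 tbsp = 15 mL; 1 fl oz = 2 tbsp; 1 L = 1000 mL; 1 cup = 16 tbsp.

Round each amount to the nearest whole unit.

vegetable oil: 288 mL; cornstarch: 16 oz; plain yogurt: 360 mL; honey: 91 g; applesauce: 1080 mL

Scaling factor: 48/30 = 8/5 = 1.6.
vegetable oil: 12 tbsp × 8/5 × 15 mL/tbsp = 288 mL
cornstarch: 275 g × 8/5 ÷ 28.35 g/oz ≈ 16 oz
plain yogurt: 225 mL × 8/5 = 360 mL
honey: 2 oz × 8/5 × 28.35 g/oz ≈ 91 g
applesauce: (2 cup + 13 tbsp = 2.8125 cup) × 8/5 × 240 mL/cup = 1080 mL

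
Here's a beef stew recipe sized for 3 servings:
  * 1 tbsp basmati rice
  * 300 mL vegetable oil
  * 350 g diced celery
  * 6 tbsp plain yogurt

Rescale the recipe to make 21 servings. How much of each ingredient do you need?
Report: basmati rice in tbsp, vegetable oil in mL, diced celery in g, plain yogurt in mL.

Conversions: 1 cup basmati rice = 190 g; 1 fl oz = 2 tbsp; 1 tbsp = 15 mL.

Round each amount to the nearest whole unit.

basmati rice: 7 tbsp; vegetable oil: 2100 mL; diced celery: 2450 g; plain yogurt: 630 mL

Scaling factor: 21/3 = 7.
basmati rice: 1 tbsp × 7 = 7 tbsp
vegetable oil: 300 mL × 7 = 2100 mL
diced celery: 350 g × 7 = 2450 g
plain yogurt: 6 tbsp × 7 × 15 mL/tbsp = 630 mL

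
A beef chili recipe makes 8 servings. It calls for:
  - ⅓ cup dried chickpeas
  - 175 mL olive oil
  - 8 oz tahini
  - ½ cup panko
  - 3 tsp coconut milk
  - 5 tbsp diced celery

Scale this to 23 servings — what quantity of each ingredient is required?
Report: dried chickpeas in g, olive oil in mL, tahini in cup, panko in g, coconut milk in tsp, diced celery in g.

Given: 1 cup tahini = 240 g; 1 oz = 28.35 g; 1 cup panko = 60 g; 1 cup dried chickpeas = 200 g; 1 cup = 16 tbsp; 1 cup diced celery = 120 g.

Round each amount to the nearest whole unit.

Scaling factor: 23/8 = 2.875.
dried chickpeas: 1/3 cup × 23/8 × 200 g/cup ≈ 192 g
olive oil: 175 mL × 23/8 ≈ 503 mL
tahini: 8 oz × 23/8 × 28.35 g/oz ÷ 240 g/cup ≈ 3 cup
panko: 0.5 cup × 23/8 × 60 g/cup ≈ 86 g
coconut milk: 3 tsp × 23/8 ≈ 9 tsp
diced celery: 5 tbsp × 23/8 ÷ 16 tbsp/cup × 120 g/cup ≈ 108 g

dried chickpeas: 192 g; olive oil: 503 mL; tahini: 3 cup; panko: 86 g; coconut milk: 9 tsp; diced celery: 108 g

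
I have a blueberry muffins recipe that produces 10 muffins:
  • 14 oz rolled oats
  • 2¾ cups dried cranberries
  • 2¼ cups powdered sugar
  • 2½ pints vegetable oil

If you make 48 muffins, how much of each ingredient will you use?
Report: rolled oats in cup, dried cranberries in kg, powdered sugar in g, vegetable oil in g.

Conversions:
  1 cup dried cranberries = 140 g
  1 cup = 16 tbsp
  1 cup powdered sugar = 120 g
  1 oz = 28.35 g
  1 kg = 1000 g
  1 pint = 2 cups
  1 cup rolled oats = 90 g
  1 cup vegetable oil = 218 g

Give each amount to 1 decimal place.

Scaling factor: 48/10 = 24/5 = 4.8.
rolled oats: 14 oz × 24/5 × 28.35 g/oz ÷ 90 g/cup ≈ 21.2 cup
dried cranberries: 2.75 cup × 24/5 × 140 g/cup ÷ 1000 g/kg ≈ 1.8 kg
powdered sugar: 2.25 cup × 24/5 × 120 g/cup = 1296.0 g
vegetable oil: 2.5 pint × 24/5 × 2 cup/pint × 218 g/cup = 5232.0 g

rolled oats: 21.2 cup; dried cranberries: 1.8 kg; powdered sugar: 1296.0 g; vegetable oil: 5232.0 g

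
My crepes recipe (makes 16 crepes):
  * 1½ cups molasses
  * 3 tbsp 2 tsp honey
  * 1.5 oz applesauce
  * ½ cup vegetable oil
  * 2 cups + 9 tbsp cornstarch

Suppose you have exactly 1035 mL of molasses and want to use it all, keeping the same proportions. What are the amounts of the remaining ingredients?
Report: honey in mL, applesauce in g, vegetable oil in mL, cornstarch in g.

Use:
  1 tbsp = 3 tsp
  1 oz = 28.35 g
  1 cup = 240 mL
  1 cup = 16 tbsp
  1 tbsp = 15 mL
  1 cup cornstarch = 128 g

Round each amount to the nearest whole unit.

The original recipe has 360 mL of molasses, so the scaling factor is 1035 ÷ 360 = 23/8 = 2.875.
honey: (3 tbsp + 2 tsp = 11/3 tbsp) × 23/8 × 15 mL/tbsp ≈ 158 mL
applesauce: 1.5 oz × 23/8 × 28.35 g/oz ≈ 122 g
vegetable oil: 0.5 cup × 23/8 × 240 mL/cup = 345 mL
cornstarch: (2 cup + 9 tbsp = 2.5625 cup) × 23/8 × 128 g/cup = 943 g

honey: 158 mL; applesauce: 122 g; vegetable oil: 345 mL; cornstarch: 943 g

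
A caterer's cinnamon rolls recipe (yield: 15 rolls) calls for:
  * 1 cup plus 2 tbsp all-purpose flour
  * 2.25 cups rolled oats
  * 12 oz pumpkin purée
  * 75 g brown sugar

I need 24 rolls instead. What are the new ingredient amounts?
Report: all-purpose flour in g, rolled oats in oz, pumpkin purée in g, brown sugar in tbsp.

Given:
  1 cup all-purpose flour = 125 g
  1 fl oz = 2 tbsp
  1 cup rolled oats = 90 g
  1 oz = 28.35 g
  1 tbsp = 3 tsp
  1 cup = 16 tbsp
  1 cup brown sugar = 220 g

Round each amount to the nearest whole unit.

all-purpose flour: 225 g; rolled oats: 11 oz; pumpkin purée: 544 g; brown sugar: 9 tbsp

Scaling factor: 24/15 = 8/5 = 1.6.
all-purpose flour: (1 cup + 2 tbsp = 1.125 cup) × 8/5 × 125 g/cup = 225 g
rolled oats: 2.25 cup × 8/5 × 90 g/cup ÷ 28.35 g/oz ≈ 11 oz
pumpkin purée: 12 oz × 8/5 × 28.35 g/oz ≈ 544 g
brown sugar: 75 g × 8/5 ÷ 220 g/cup × 16 tbsp/cup ≈ 9 tbsp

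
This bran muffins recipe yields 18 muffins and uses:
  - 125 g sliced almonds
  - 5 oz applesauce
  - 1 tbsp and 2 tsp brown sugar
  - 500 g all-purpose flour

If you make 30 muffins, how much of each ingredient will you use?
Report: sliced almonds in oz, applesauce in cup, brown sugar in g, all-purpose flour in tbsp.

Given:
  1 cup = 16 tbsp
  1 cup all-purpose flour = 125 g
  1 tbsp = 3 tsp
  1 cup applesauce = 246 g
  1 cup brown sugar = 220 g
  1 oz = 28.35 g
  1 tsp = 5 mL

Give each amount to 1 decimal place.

Scaling factor: 30/18 = 5/3.
sliced almonds: 125 g × 5/3 ÷ 28.35 g/oz ≈ 7.3 oz
applesauce: 5 oz × 5/3 × 28.35 g/oz ÷ 246 g/cup ≈ 1.0 cup
brown sugar: (1 tbsp + 2 tsp = 5/3 tbsp) × 5/3 ÷ 16 tbsp/cup × 220 g/cup ≈ 38.2 g
all-purpose flour: 500 g × 5/3 ÷ 125 g/cup × 16 tbsp/cup ≈ 106.7 tbsp

sliced almonds: 7.3 oz; applesauce: 1.0 cup; brown sugar: 38.2 g; all-purpose flour: 106.7 tbsp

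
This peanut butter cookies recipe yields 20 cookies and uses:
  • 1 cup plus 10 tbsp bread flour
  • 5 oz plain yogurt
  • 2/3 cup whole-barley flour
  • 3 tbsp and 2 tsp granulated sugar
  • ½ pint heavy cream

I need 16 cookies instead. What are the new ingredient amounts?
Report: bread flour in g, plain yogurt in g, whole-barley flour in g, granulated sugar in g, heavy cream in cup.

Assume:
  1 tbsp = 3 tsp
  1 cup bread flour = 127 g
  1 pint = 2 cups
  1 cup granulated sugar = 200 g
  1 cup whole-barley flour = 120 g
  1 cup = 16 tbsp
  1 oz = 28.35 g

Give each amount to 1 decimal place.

bread flour: 165.1 g; plain yogurt: 113.4 g; whole-barley flour: 64.0 g; granulated sugar: 36.7 g; heavy cream: 0.8 cup

Scaling factor: 16/20 = 4/5 = 0.8.
bread flour: (1 cup + 10 tbsp = 1.625 cup) × 4/5 × 127 g/cup = 165.1 g
plain yogurt: 5 oz × 4/5 × 28.35 g/oz = 113.4 g
whole-barley flour: 2/3 cup × 4/5 × 120 g/cup = 64.0 g
granulated sugar: (3 tbsp + 2 tsp = 11/3 tbsp) × 4/5 ÷ 16 tbsp/cup × 200 g/cup ≈ 36.7 g
heavy cream: 0.5 pint × 4/5 × 2 cup/pint = 0.8 cup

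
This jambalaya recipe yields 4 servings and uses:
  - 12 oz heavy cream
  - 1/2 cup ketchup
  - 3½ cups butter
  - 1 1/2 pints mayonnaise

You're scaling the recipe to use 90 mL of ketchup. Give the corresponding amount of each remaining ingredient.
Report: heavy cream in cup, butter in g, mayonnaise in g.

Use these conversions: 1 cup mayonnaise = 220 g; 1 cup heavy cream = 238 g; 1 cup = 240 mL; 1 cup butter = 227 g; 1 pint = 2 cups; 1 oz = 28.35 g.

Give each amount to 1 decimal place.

heavy cream: 1.1 cup; butter: 595.9 g; mayonnaise: 495.0 g

The original recipe has 120 mL of ketchup, so the scaling factor is 90 ÷ 120 = 3/4 = 0.75.
heavy cream: 12 oz × 3/4 × 28.35 g/oz ÷ 238 g/cup ≈ 1.1 cup
butter: 3.5 cup × 3/4 × 227 g/cup ≈ 595.9 g
mayonnaise: 1.5 pint × 3/4 × 2 cup/pint × 220 g/cup = 495.0 g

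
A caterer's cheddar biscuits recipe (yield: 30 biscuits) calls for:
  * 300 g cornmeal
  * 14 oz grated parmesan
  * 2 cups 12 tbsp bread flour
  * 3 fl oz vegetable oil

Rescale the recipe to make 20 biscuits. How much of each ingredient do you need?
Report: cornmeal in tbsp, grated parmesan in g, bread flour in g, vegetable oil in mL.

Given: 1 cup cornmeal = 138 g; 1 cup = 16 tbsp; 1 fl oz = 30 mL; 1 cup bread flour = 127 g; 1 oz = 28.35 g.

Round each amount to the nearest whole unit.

Scaling factor: 20/30 = 2/3.
cornmeal: 300 g × 2/3 ÷ 138 g/cup × 16 tbsp/cup ≈ 23 tbsp
grated parmesan: 14 oz × 2/3 × 28.35 g/oz ≈ 265 g
bread flour: (2 cup + 12 tbsp = 2.75 cup) × 2/3 × 127 g/cup ≈ 233 g
vegetable oil: 3 fl oz × 2/3 × 30 mL/fl oz = 60 mL

cornmeal: 23 tbsp; grated parmesan: 265 g; bread flour: 233 g; vegetable oil: 60 mL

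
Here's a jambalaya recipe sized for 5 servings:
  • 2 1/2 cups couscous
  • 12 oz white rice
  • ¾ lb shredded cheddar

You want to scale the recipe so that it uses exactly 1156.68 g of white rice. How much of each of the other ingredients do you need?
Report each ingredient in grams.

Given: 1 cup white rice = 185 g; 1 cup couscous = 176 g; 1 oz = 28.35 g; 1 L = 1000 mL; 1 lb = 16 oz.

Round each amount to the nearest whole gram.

The original recipe has 340.2 g of white rice, so the scaling factor is 1156.68 ÷ 340.2 = 17/5 = 3.4.
couscous: 2.5 cup × 17/5 × 176 g/cup = 1496 g
shredded cheddar: 0.75 lb × 17/5 × 16 oz/lb × 28.35 g/oz ≈ 1157 g

couscous: 1496 g; shredded cheddar: 1157 g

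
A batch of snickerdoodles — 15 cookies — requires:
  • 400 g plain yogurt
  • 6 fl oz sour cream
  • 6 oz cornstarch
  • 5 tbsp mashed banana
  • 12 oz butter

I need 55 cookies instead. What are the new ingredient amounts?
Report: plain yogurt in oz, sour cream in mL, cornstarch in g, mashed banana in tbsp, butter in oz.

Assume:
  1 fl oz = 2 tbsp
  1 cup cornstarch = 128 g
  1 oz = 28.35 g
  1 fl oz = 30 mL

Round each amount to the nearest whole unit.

plain yogurt: 52 oz; sour cream: 660 mL; cornstarch: 624 g; mashed banana: 18 tbsp; butter: 44 oz

Scaling factor: 55/15 = 11/3.
plain yogurt: 400 g × 11/3 ÷ 28.35 g/oz ≈ 52 oz
sour cream: 6 fl oz × 11/3 × 30 mL/fl oz = 660 mL
cornstarch: 6 oz × 11/3 × 28.35 g/oz ≈ 624 g
mashed banana: 5 tbsp × 11/3 ≈ 18 tbsp
butter: 12 oz × 11/3 = 44 oz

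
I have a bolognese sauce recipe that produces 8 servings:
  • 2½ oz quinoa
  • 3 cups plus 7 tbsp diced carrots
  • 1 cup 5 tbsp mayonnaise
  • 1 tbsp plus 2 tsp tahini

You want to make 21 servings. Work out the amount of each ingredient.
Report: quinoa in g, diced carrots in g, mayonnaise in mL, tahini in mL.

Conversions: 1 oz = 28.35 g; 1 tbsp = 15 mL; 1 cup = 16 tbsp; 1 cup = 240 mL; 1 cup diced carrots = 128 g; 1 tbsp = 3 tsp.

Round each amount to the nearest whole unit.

Scaling factor: 21/8 = 2.625.
quinoa: 2.5 oz × 21/8 × 28.35 g/oz ≈ 186 g
diced carrots: (3 cup + 7 tbsp = 3.4375 cup) × 21/8 × 128 g/cup = 1155 g
mayonnaise: (1 cup + 5 tbsp = 1.3125 cup) × 21/8 × 240 mL/cup ≈ 827 mL
tahini: (1 tbsp + 2 tsp = 5/3 tbsp) × 21/8 × 15 mL/tbsp ≈ 66 mL

quinoa: 186 g; diced carrots: 1155 g; mayonnaise: 827 mL; tahini: 66 mL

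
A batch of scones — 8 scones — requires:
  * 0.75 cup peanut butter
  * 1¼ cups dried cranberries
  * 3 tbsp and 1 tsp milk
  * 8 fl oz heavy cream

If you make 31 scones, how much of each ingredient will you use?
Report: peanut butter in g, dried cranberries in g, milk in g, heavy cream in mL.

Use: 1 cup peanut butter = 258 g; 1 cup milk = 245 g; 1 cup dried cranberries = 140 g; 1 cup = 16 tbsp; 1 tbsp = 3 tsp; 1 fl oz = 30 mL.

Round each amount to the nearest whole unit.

peanut butter: 750 g; dried cranberries: 678 g; milk: 198 g; heavy cream: 930 mL

Scaling factor: 31/8 = 3.875.
peanut butter: 0.75 cup × 31/8 × 258 g/cup ≈ 750 g
dried cranberries: 1.25 cup × 31/8 × 140 g/cup ≈ 678 g
milk: (3 tbsp + 1 tsp = 10/3 tbsp) × 31/8 ÷ 16 tbsp/cup × 245 g/cup ≈ 198 g
heavy cream: 8 fl oz × 31/8 × 30 mL/fl oz = 930 mL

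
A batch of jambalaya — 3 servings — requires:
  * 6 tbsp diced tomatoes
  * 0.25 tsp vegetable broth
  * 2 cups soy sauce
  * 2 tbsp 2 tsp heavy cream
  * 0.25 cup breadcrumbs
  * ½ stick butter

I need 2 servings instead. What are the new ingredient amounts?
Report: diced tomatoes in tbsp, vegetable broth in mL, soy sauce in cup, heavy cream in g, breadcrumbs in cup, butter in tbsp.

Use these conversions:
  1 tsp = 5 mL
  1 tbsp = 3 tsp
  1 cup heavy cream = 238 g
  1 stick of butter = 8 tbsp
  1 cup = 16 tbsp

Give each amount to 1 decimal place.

diced tomatoes: 4.0 tbsp; vegetable broth: 0.8 mL; soy sauce: 1.3 cup; heavy cream: 26.4 g; breadcrumbs: 0.2 cup; butter: 2.7 tbsp

Scaling factor: 2/3.
diced tomatoes: 6 tbsp × 2/3 = 4.0 tbsp
vegetable broth: 0.25 tsp × 2/3 × 5 mL/tsp ≈ 0.8 mL
soy sauce: 2 cup × 2/3 ≈ 1.3 cup
heavy cream: (2 tbsp + 2 tsp = 8/3 tbsp) × 2/3 ÷ 16 tbsp/cup × 238 g/cup ≈ 26.4 g
breadcrumbs: 0.25 cup × 2/3 ≈ 0.2 cup
butter: 0.5 stick × 2/3 × 8 tbsp/stick ≈ 2.7 tbsp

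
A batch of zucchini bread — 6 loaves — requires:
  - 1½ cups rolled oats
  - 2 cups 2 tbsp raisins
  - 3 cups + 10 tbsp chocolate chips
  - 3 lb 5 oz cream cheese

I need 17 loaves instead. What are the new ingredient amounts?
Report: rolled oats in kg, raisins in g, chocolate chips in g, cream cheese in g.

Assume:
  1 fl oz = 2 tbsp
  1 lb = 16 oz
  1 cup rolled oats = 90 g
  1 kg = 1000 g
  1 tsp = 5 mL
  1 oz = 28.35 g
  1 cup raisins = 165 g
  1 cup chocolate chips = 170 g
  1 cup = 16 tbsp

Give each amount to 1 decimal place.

Scaling factor: 17/6.
rolled oats: 1.5 cup × 17/6 × 90 g/cup ÷ 1000 g/kg ≈ 0.4 kg
raisins: (2 cup + 2 tbsp = 2.125 cup) × 17/6 × 165 g/cup ≈ 993.4 g
chocolate chips: (3 cup + 10 tbsp = 3.625 cup) × 17/6 × 170 g/cup ≈ 1746.0 g
cream cheese: (3 lb + 5 oz = 3.3125 lb) × 17/6 × 16 oz/lb × 28.35 g/oz ≈ 4257.2 g

rolled oats: 0.4 kg; raisins: 993.4 g; chocolate chips: 1746.0 g; cream cheese: 4257.2 g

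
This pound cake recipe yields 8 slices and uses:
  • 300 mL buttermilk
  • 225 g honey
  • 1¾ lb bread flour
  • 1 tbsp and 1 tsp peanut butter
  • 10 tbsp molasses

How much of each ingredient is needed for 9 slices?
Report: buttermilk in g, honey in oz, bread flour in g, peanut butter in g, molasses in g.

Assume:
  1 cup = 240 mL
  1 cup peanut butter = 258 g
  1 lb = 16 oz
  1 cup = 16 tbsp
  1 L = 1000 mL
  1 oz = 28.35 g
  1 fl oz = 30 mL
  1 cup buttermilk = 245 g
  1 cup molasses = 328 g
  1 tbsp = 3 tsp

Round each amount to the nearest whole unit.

buttermilk: 345 g; honey: 9 oz; bread flour: 893 g; peanut butter: 24 g; molasses: 231 g

Scaling factor: 9/8 = 1.125.
buttermilk: 300 mL × 9/8 ÷ 240 mL/cup × 245 g/cup ≈ 345 g
honey: 225 g × 9/8 ÷ 28.35 g/oz ≈ 9 oz
bread flour: 1.75 lb × 9/8 × 16 oz/lb × 28.35 g/oz ≈ 893 g
peanut butter: (1 tbsp + 1 tsp = 4/3 tbsp) × 9/8 ÷ 16 tbsp/cup × 258 g/cup ≈ 24 g
molasses: 10 tbsp × 9/8 ÷ 16 tbsp/cup × 328 g/cup ≈ 231 g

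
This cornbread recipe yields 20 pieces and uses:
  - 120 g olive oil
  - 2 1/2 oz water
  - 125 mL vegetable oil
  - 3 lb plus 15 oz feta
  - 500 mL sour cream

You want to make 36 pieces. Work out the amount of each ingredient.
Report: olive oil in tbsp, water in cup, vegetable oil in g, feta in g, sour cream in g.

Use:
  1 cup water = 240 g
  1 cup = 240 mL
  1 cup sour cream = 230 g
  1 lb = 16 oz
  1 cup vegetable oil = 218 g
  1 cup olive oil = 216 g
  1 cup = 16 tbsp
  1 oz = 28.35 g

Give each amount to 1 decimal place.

olive oil: 16.0 tbsp; water: 0.5 cup; vegetable oil: 204.4 g; feta: 3214.9 g; sour cream: 862.5 g

Scaling factor: 36/20 = 9/5 = 1.8.
olive oil: 120 g × 9/5 ÷ 216 g/cup × 16 tbsp/cup = 16.0 tbsp
water: 2.5 oz × 9/5 × 28.35 g/oz ÷ 240 g/cup ≈ 0.5 cup
vegetable oil: 125 mL × 9/5 ÷ 240 mL/cup × 218 g/cup ≈ 204.4 g
feta: (3 lb + 15 oz = 3.9375 lb) × 9/5 × 16 oz/lb × 28.35 g/oz ≈ 3214.9 g
sour cream: 500 mL × 9/5 ÷ 240 mL/cup × 230 g/cup = 862.5 g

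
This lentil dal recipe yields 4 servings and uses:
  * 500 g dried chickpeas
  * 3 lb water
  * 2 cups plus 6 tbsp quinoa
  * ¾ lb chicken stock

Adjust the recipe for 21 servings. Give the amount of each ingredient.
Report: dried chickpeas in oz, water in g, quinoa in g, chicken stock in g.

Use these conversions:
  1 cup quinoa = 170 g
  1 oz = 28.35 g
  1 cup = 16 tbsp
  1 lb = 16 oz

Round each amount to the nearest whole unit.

Scaling factor: 21/4 = 5.25.
dried chickpeas: 500 g × 21/4 ÷ 28.35 g/oz ≈ 93 oz
water: 3 lb × 21/4 × 16 oz/lb × 28.35 g/oz ≈ 7144 g
quinoa: (2 cup + 6 tbsp = 2.375 cup) × 21/4 × 170 g/cup ≈ 2120 g
chicken stock: 0.75 lb × 21/4 × 16 oz/lb × 28.35 g/oz ≈ 1786 g

dried chickpeas: 93 oz; water: 7144 g; quinoa: 2120 g; chicken stock: 1786 g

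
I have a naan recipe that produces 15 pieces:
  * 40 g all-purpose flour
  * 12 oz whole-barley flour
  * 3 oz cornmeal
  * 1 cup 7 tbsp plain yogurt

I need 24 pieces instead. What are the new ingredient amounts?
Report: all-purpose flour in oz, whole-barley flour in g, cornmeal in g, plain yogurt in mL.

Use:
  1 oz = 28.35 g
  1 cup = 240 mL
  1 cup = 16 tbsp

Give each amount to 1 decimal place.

Scaling factor: 24/15 = 8/5 = 1.6.
all-purpose flour: 40 g × 8/5 ÷ 28.35 g/oz ≈ 2.3 oz
whole-barley flour: 12 oz × 8/5 × 28.35 g/oz ≈ 544.3 g
cornmeal: 3 oz × 8/5 × 28.35 g/oz ≈ 136.1 g
plain yogurt: (1 cup + 7 tbsp = 1.4375 cup) × 8/5 × 240 mL/cup = 552.0 mL

all-purpose flour: 2.3 oz; whole-barley flour: 544.3 g; cornmeal: 136.1 g; plain yogurt: 552.0 mL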